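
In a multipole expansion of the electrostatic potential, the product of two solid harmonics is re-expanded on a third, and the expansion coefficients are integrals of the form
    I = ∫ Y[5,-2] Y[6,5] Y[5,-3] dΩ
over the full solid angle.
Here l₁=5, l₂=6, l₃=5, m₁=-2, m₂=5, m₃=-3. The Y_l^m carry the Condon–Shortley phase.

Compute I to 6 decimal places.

-0.065948

m-sum 0 ✓  L=16 even ✓  1≤5≤11 ✓
Π(2lᵢ+1) = 11×13×11 = 1573
triangle coeff Δ(5,6,5) = 1/28588560
Σ_t [1,5]: t=1:−1/345600 t=2:+1/13824 t=3:−1/5184 t=4:+1/13824 t=5:−1/345600 = -7/129600
(3j)²=80/7293 [(5 6 5; 0 0 0)], sign=+1
Σ_t [5,6]: t=5:−1/345600 t=6:+1/518400 = -1/1036800
(3j)²=7/2210 [(5 6 5; -2 5 -3)], sign=-1
⇒ 4πI² = 616/11271
I = (-1)√(616/11271/(4π)) = -0.06594839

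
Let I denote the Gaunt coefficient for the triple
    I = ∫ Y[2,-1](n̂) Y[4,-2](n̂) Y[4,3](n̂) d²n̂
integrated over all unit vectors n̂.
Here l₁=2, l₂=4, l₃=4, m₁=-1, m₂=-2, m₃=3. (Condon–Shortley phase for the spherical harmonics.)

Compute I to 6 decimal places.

-0.187702

m-sum 0 ✓  L=10 even ✓  2≤4≤6 ✓
Π(2lᵢ+1) = 5×9×9 = 405
triangle coeff Δ(2,4,4) = 1/13860
Σ_t [0,2]: t=0:+1/192 t=1:−1/36 t=2:+1/192 = -5/288
(3j)²=20/693 [(2 4 4; 0 0 0)], sign=-1
Σ_t [1,2]: t=1:−1/240 t=2:+1/1440 = -1/288
(3j)²=5/132 [(2 4 4; -1 -2 3)], sign=+1
⇒ 4πI² = 375/847
I = (-1)√(375/847/(4π)) = -0.18770204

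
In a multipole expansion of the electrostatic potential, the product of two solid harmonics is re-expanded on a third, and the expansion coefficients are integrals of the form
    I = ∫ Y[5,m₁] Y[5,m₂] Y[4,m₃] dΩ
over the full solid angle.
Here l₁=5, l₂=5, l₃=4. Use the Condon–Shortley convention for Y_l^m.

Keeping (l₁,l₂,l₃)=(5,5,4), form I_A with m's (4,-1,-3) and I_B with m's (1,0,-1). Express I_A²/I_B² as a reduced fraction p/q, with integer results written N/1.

10/1

Shared (l₁,l₂,l₃)=(5,5,4): N and (l;000)² cancel in I_A²/I_B².
A: Δ = 6!·4!·4!/15! = 1/3153150; Racah Σ t=0..1: t=0:+1/103680 t=1:−1/17280 = -1/20736; ⇒ 3j(5 5 4; 4 -1 -3)² = 10/429, sgn +1
B: Δ = 6!·4!·4!/15! = 1/3153150; Racah Σ t=1..4: t=1:−1/17280 t=2:+1/1152 t=3:−1/864 t=4:+1/6912 = -7/34560; ⇒ 3j(5 5 4; 1 0 -1)² = 1/429, sgn +1
I_A²/I_B² = (10/429)/(1/429) = 10/1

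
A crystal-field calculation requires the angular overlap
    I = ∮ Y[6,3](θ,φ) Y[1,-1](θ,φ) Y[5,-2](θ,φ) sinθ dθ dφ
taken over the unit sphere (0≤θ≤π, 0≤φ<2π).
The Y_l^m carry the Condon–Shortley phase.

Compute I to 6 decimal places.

m-sum 0 ✓  L=12 even ✓  5≤5≤7 ✓
Π(2lᵢ+1) = 13×3×11 = 429
triangle coeff Δ(6,1,5) = 1/858
Σ_t [1,1]: t=1:−1/14400 = -1/14400
(3j)²=6/143 [(6 1 5; 0 0 0)], sign=+1
Σ_t [0,0]: t=0:+1/60480 = 1/60480
(3j)²=6/143 [(6 1 5; 3 -1 -2)], sign=-1
⇒ 4πI² = 108/143
I = (-1)√(108/143/(4π)) = -0.24515397

-0.245154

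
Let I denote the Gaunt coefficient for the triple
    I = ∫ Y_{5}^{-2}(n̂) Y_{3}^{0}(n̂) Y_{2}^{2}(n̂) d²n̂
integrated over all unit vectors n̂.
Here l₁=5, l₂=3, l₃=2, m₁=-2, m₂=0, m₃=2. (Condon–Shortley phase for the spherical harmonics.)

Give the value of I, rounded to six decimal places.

0.141758

Rules hold: Σm=0, L=10 even, 2≤2≤8.
N = 11·7·5 = 385
Δ = 6!·4!·0!/11! = 1/2310
Racah Σ t=3..3: t=3:−1/144 = -1/144
⇒ 3j(5 3 2; 0 0 0)² = 10/231, sgn -1
Racah Σ t=3..3: t=3:−1/864 = -1/864
⇒ 3j(5 3 2; -2 0 2)² = 1/66, sgn -1
4πI² = N·(3j₀)²·(3jₘ)² = 25/99
I = +1·√(0.252525/4π) = 0.14175797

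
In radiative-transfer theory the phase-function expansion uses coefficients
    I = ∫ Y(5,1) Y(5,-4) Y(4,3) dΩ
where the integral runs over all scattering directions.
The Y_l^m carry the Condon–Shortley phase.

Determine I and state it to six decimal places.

-0.168084

m-sum 0 ✓  L=14 even ✓  0≤4≤10 ✓
Π(2lᵢ+1) = 11×11×9 = 1089
triangle coeff Δ(5,5,4) = 1/3153150
Σ_t [1,5]: t=1:−1/69120 t=2:+1/1728 t=3:−1/576 t=4:+1/1728 t=5:−1/69120 = -7/11520
(3j)²=2/143 [(5 5 4; 0 0 0)], sign=-1
Σ_t [0,1]: t=0:+1/103680 t=1:−1/17280 = -1/20736
(3j)²=10/429 [(5 5 4; 1 -4 3)], sign=+1
⇒ 4πI² = 60/169
I = (-1)√(60/169/(4π)) = -0.16808437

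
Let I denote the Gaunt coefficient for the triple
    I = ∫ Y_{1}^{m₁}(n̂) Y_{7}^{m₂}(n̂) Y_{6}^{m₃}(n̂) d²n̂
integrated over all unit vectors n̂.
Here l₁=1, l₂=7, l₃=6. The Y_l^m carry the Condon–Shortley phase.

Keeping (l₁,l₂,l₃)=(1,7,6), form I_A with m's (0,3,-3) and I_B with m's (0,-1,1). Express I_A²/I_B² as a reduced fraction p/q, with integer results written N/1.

5/6

l's match ⇒ only the (l;m) 3-j factors differ between A and B.
A: triangle coeff Δ(1,7,6) = 1/1365; Σ_t [1,1]: t=1:−1/2177280 = -1/2177280; (3j)²=8/273 [(1 7 6; 0 3 -3)], sign=+1
B: triangle coeff Δ(1,7,6) = 1/1365; Σ_t [1,1]: t=1:−1/604800 = -1/604800; (3j)²=16/455 [(1 7 6; 0 -1 1)], sign=+1
I_A²/I_B² = (8/273)/(16/455) = 5/6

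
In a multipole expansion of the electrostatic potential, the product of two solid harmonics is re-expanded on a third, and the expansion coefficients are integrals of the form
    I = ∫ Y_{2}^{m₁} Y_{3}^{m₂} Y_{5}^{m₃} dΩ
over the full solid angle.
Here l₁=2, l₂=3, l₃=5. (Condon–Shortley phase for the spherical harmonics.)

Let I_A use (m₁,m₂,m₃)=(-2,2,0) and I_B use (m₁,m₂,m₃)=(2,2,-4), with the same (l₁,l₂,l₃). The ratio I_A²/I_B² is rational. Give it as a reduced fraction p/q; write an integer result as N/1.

Same 2,3,5: normalisation and zero-m 3j drop out of the ratio.
A: Δ: 0! 4! 6! / 11! → 1/2310; sum: t=0:+1/2880 = 1/2880; 3j²(2 3 5; -2 2 0) = Δ·Π!·Σ² = 1/462  (sign -1)
B: Δ: 0! 4! 6! / 11! → 1/2310; sum: t=0:+1/2880 = 1/2880; 3j²(2 3 5; 2 2 -4) = Δ·Π!·Σ² = 3/55  (sign -1)
I_A²/I_B² = (1/462)/(3/55) = 5/126

5/126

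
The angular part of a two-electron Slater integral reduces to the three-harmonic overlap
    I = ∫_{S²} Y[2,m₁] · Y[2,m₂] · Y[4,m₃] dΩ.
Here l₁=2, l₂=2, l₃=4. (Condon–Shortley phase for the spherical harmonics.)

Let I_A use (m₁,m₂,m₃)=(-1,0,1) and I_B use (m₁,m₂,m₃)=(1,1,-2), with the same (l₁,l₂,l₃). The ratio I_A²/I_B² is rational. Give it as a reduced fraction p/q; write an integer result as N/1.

3/4

l's match ⇒ only the (l;m) 3-j factors differ between A and B.
A: triangle coeff Δ(2,2,4) = 1/630; Σ_t [0,0]: t=0:+1/24 = 1/24; (3j)²=1/21 [(2 2 4; -1 0 1)], sign=-1
B: triangle coeff Δ(2,2,4) = 1/630; Σ_t [0,0]: t=0:+1/36 = 1/36; (3j)²=4/63 [(2 2 4; 1 1 -2)], sign=+1
I_A²/I_B² = (1/21)/(4/63) = 3/4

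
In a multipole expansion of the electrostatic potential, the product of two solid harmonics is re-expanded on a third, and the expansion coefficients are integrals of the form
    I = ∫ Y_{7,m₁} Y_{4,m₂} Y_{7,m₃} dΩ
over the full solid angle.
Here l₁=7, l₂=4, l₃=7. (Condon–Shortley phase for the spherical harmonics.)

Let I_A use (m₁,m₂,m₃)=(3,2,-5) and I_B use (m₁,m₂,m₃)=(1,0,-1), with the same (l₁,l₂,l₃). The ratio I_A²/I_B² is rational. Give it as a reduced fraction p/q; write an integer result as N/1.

370040/385641

Shared (l₁,l₂,l₃)=(7,4,7): N and (l;000)² cancel in I_A²/I_B².
A: Δ = 4!·10!·4!/19! = 1/58198140; Racah Σ t=2..4: t=2:+1/7741440 t=3:−1/13063680 t=4:+1/348364800 = 29/522547200; ⇒ 3j(7 4 7; 3 2 -5)² = 1682/264537, sgn +1
B: Δ = 4!·10!·4!/19! = 1/58198140; Racah Σ t=0..4: t=0:+1/9953280 t=1:−1/518400 t=2:+1/276480 t=3:−1/1088640 t=4:+1/46448640 = 23/25804800; ⇒ 3j(7 4 7; 1 0 -1)² = 42849/6466460, sgn +1
I_A²/I_B² = (1682/264537)/(42849/6466460) = 370040/385641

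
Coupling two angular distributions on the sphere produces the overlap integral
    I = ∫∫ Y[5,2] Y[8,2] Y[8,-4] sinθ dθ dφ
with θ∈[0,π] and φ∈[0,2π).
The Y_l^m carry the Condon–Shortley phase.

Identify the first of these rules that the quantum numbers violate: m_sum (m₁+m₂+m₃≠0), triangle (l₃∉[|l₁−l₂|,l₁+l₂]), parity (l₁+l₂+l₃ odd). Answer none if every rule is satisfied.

m₁+m₂+m₃ = 2 + 2 − 4 = 0  ✓
triangle: |5−8|=3 ≤ l₃=8 ≤ 5+8=13  ✓
parity: l₁+l₂+l₃ = 21 is odd  ✗

parity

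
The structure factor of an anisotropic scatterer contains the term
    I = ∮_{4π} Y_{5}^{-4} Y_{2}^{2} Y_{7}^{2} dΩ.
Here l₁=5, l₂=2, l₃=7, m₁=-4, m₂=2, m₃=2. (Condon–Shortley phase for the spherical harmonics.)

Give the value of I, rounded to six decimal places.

Checks pass: Σm=0; 14 even; l₃=7∈[3,7].
(2·5+1)(2·2+1)(2·7+1) = 825
Δ: 0! 10! 4! / 15! → 1/15015
sum: t=0:+1/57600 = 1/57600
3j²(5 2 7; 0 0 0) = Δ·Π!·Σ² = 21/715  (sign -1)
sum: t=0:+1/8709120 = 1/8709120
3j²(5 2 7; -4 2 2) = Δ·Π!·Σ² = 1/3003  (sign -1)
combine: 4πI² = 825·21/715·1/3003 = 15/1859
take √, sign +1: I = 0.02533967

0.025340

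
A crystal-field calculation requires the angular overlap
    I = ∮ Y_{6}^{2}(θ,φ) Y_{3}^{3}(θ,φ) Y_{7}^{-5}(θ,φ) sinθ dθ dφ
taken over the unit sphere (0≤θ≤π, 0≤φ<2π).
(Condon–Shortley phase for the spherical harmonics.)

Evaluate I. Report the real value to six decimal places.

Rules hold: Σm=0, L=16 even, 3≤7≤9.
N = 13·7·15 = 1365
Δ = 2!·10!·4!/17! = 1/2042040
Racah Σ t=0..2: t=0:+1/207360 t=1:−1/57600 t=2:+1/207360 = -1/129600
⇒ 3j(6 3 7; 0 0 0)² = 168/12155, sgn +1
Racah Σ t=2..2: t=2:+1/3870720 = 1/3870720
⇒ 3j(6 3 7; 2 3 -5)² = 135/6188, sgn +1
4πI² = N·(3j₀)²·(3jₘ)² = 17010/41327
I = +1·√(0.411595/4π) = 0.18097988

0.180980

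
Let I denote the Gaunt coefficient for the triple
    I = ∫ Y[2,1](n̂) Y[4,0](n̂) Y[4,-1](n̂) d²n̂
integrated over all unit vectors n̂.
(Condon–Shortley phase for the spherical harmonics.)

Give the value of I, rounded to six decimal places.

-0.044869

m-sum 0 ✓  L=10 even ✓  2≤4≤6 ✓
Π(2lᵢ+1) = 5×9×9 = 405
triangle coeff Δ(2,4,4) = 1/13860
Σ_t [0,2]: t=0:+1/192 t=1:−1/36 t=2:+1/192 = -5/288
(3j)²=20/693 [(2 4 4; 0 0 0)], sign=-1
Σ_t [0,1]: t=0:+1/96 t=1:−1/72 = -1/288
(3j)²=1/462 [(2 4 4; 1 0 -1)], sign=+1
⇒ 4πI² = 150/5929
I = (-1)√(150/5929/(4π)) = -0.04486937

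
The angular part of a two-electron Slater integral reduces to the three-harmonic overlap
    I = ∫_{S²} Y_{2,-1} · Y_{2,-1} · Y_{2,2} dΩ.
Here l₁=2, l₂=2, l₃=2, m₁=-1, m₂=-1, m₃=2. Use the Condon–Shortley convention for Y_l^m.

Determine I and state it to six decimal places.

0.220728

Checks pass: Σm=0; 6 even; l₃=2∈[0,4].
(2·2+1)(2·2+1)(2·2+1) = 125
Δ: 2! 2! 2! / 7! → 1/630
sum: t=0:+1/8 t=1:−1/1 t=2:+1/8 = -3/4
3j²(2 2 2; 0 0 0) = Δ·Π!·Σ² = 2/35  (sign -1)
sum: t=1:−1/4 = -1/4
3j²(2 2 2; -1 -1 2) = Δ·Π!·Σ² = 3/35  (sign -1)
combine: 4πI² = 125·2/35·3/35 = 30/49
take √, sign +1: I = 0.22072812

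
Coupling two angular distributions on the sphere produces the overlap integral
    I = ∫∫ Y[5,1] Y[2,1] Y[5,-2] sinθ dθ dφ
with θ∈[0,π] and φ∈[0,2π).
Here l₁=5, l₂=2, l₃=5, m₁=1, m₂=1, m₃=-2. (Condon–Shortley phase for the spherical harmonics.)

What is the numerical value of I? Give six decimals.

m-sum 0 ✓  L=12 even ✓  3≤5≤7 ✓
Π(2lᵢ+1) = 11×5×11 = 605
triangle coeff Δ(5,2,5) = 1/38610
Σ_t [0,2]: t=0:+1/2880 t=1:−1/576 t=2:+1/2880 = -1/960
(3j)²=10/429 [(5 2 5; 0 0 0)], sign=+1
Σ_t [1,2]: t=1:−1/1440 t=2:+1/2880 = -1/2880
(3j)²=7/715 [(5 2 5; 1 1 -2)], sign=+1
⇒ 4πI² = 70/507
I = (+1)√(70/507/(4π)) = 0.10481902

0.104819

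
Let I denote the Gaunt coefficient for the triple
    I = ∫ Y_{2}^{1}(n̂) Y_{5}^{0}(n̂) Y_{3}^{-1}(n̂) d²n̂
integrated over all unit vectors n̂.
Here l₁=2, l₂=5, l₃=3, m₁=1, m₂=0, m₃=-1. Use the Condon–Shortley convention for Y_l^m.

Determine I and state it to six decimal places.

0.169433

Rules hold: Σm=0, L=10 even, 3≤3≤7.
N = 5·11·7 = 385
Δ = 4!·0!·6!/11! = 1/2310
Racah Σ t=2..2: t=2:+1/144 = 1/144
⇒ 3j(2 5 3; 0 0 0)² = 10/231, sgn -1
Racah Σ t=1..1: t=1:−1/288 = -1/288
⇒ 3j(2 5 3; 1 0 -1)² = 5/231, sgn -1
4πI² = N·(3j₀)²·(3jₘ)² = 250/693
I = +1·√(0.36075/4π) = 0.16943318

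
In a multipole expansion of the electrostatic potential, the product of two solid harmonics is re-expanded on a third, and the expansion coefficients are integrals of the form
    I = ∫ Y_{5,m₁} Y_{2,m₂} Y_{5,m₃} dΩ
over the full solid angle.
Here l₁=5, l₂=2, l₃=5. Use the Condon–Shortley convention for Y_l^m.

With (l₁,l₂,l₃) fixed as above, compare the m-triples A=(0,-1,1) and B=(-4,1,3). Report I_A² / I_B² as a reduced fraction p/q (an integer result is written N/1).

Same 5,2,5: normalisation and zero-m 3j drop out of the ratio.
A: Δ: 2! 8! 2! / 13! → 1/38610; sum: t=0:+1/1440 t=1:−1/1152 = -1/5760; 3j²(5 2 5; 0 -1 1) = Δ·Π!·Σ² = 1/858  (sign -1)
B: Δ: 2! 8! 2! / 13! → 1/38610; sum: t=1:−1/80640 t=2:+1/10080 = 1/11520; 3j²(5 2 5; -4 1 3) = Δ·Π!·Σ² = 49/1430  (sign +1)
I_A²/I_B² = (1/858)/(49/1430) = 5/147

5/147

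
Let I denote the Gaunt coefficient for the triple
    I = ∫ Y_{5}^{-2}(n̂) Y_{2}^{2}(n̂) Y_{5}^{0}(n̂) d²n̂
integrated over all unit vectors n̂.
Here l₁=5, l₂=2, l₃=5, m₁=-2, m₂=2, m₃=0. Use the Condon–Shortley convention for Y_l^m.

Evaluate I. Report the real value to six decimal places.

m-sum 0 ✓  L=12 even ✓  3≤5≤7 ✓
Π(2lᵢ+1) = 11×5×11 = 605
triangle coeff Δ(5,2,5) = 1/38610
Σ_t [0,2]: t=0:+1/2880 t=1:−1/576 t=2:+1/2880 = -1/960
(3j)²=10/429 [(5 2 5; 0 0 0)], sign=+1
Σ_t [2,2]: t=2:+1/2880 = 1/2880
(3j)²=14/429 [(5 2 5; -2 2 0)], sign=-1
⇒ 4πI² = 700/1521
I = (-1)√(700/1521/(4π)) = -0.19137248

-0.191372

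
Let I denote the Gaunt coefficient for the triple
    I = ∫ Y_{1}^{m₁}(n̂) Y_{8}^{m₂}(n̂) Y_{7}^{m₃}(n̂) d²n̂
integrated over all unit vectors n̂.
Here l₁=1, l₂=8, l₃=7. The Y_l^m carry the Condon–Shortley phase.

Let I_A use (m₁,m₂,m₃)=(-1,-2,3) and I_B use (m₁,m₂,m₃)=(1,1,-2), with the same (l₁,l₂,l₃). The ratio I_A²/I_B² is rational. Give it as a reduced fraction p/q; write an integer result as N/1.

5/7

l's match ⇒ only the (l;m) 3-j factors differ between A and B.
A: triangle coeff Δ(1,8,7) = 1/2040; Σ_t [2,2]: t=2:+1/174182400 = 1/174182400; (3j)²=1/136 [(1 8 7; -1 -2 3)], sign=+1
B: triangle coeff Δ(1,8,7) = 1/2040; Σ_t [0,0]: t=0:+1/87091200 = 1/87091200; (3j)²=7/680 [(1 8 7; 1 1 -2)], sign=-1
I_A²/I_B² = (1/136)/(7/680) = 5/7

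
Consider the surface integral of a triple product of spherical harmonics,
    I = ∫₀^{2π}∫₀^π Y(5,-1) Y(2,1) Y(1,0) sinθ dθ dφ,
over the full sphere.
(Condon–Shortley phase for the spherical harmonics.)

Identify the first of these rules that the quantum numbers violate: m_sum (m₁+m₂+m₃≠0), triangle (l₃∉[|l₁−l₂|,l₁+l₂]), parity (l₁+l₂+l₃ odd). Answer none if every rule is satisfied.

azimuthal sum: -1 + 1 + 0 = 0  ✓
3 ≤ 1 ≤ 7 (triangle on l)  ✗
L = 5 + 2 + 1 = 8 (even)

triangle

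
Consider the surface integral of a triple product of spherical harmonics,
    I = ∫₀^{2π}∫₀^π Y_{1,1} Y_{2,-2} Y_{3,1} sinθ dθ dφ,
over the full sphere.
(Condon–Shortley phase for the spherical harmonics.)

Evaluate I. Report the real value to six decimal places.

-0.082589

Checks pass: Σm=0; 6 even; l₃=3∈[1,3].
(2·1+1)(2·2+1)(2·3+1) = 105
Δ: 0! 2! 4! / 7! → 1/105
sum: t=0:+1/4 = 1/4
3j²(1 2 3; 0 0 0) = Δ·Π!·Σ² = 3/35  (sign -1)
sum: t=0:+1/48 = 1/48
3j²(1 2 3; 1 -2 1) = Δ·Π!·Σ² = 1/105  (sign +1)
combine: 4πI² = 105·3/35·1/105 = 3/35
take √, sign -1: I = -0.08258890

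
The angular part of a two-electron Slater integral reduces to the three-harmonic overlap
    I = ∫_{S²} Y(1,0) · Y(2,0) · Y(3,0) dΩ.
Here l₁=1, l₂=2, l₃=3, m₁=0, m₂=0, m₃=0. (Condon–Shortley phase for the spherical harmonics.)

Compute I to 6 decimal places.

0.247767

Rules hold: Σm=0, L=6 even, 1≤3≤3.
N = 3·5·7 = 105
Δ = 0!·2!·4!/7! = 1/105
Racah Σ t=0..0: t=0:+1/4 = 1/4
⇒ 3j(1 2 3; 0 0 0)² = 3/35, sgn -1
(m-triple is (0,0,0) — same symbol as above.)
4πI² = N·(3j₀)²·(3jₘ)² = 27/35
I = +1·√(0.771429/4π) = 0.24776670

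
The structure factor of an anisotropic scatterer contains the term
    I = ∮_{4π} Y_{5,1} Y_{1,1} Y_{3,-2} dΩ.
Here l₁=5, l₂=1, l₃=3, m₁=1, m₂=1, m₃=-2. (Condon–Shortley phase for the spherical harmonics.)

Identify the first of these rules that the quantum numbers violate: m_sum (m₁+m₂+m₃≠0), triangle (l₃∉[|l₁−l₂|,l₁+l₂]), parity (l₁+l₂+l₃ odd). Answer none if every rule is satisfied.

triangle

Σmᵢ = 0  ✓
l₃∈[|l₁−l₂|,l₁+l₂]=[4,6], have l₃=3  ✗
Σlᵢ = 9 ⇒ odd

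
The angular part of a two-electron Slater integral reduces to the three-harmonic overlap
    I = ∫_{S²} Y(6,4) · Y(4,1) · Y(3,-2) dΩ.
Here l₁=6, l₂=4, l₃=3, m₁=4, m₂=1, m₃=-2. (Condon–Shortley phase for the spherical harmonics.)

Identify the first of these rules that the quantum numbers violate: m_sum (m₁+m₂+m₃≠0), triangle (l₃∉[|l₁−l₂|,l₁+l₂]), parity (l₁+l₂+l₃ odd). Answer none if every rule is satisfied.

m₁+m₂+m₃ = 4 + 1 − 2 = 3  ✗
triangle: |6−4|=2 ≤ l₃=3 ≤ 6+4=10
parity: l₁+l₂+l₃ = 13 is odd

m_sum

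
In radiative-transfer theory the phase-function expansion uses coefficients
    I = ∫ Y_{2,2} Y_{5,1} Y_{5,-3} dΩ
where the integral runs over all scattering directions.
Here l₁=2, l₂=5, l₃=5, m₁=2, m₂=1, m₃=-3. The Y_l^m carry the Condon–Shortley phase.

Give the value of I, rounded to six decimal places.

m-sum 0 ✓  L=12 even ✓  3≤5≤7 ✓
Π(2lᵢ+1) = 5×11×11 = 605
triangle coeff Δ(2,5,5) = 1/38610
Σ_t [0,2]: t=0:+1/2880 t=1:−1/576 t=2:+1/2880 = -1/960
(3j)²=10/429 [(2 5 5; 0 0 0)], sign=+1
Σ_t [0,0]: t=0:+1/5760 = 1/5760
(3j)²=56/2145 [(2 5 5; 2 1 -3)], sign=+1
⇒ 4πI² = 560/1521
I = (+1)√(560/1521/(4π)) = 0.17116875

0.171169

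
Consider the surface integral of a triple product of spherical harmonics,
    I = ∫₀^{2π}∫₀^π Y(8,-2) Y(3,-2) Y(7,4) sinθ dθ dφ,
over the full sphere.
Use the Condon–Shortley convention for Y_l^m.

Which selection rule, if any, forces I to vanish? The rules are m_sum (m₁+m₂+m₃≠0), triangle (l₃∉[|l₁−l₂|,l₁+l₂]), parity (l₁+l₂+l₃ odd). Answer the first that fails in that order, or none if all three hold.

m₁+m₂+m₃ = -2 − 2 + 4 = 0  ✓
triangle: |8−3|=5 ≤ l₃=7 ≤ 8+3=11  ✓
parity: l₁+l₂+l₃ = 18 is even  ✓

none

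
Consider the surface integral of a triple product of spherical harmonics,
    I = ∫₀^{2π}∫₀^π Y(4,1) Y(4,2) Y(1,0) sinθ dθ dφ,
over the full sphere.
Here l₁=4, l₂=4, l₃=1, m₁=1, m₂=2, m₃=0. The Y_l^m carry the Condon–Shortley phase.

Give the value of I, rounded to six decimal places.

0.000000

Σmᵢ = 3 ≠ 0, so the φ-integral vanishes; I = 0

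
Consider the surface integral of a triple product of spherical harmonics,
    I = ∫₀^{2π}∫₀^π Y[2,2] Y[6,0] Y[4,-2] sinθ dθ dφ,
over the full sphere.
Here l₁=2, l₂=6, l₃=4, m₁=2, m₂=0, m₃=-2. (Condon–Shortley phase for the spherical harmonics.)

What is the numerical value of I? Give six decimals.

0.061597

Rules hold: Σm=0, L=12 even, 4≤4≤8.
N = 5·13·9 = 585
Δ = 4!·0!·8!/13! = 1/6435
Racah Σ t=2..2: t=2:+1/2304 = 1/2304
⇒ 3j(2 6 4; 0 0 0)² = 5/143, sgn +1
Racah Σ t=0..0: t=0:+1/34560 = 1/34560
⇒ 3j(2 6 4; 2 0 -2)² = 1/429, sgn +1
4πI² = N·(3j₀)²·(3jₘ)² = 75/1573
I = +1·√(0.0476796/4π) = 0.06159725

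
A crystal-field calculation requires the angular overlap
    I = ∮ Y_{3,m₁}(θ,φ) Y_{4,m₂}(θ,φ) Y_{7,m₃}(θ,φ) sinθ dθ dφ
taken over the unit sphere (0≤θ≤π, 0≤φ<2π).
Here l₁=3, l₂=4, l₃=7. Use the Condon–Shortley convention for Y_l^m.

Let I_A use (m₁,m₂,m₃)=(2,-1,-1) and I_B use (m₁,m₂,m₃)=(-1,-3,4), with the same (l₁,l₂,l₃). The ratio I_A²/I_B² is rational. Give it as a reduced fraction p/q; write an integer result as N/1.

Same 3,4,7: normalisation and zero-m 3j drop out of the ratio.
A: Δ: 0! 6! 8! / 15! → 1/45045; sum: t=0:+1/86400 = 1/86400; 3j²(3 4 7; 2 -1 -1) = Δ·Π!·Σ² = 16/2145  (sign +1)
B: Δ: 0! 6! 8! / 15! → 1/45045; sum: t=0:+1/241920 = 1/241920; 3j²(3 4 7; -1 -3 4) = Δ·Π!·Σ² = 2/91  (sign -1)
I_A²/I_B² = (16/2145)/(2/91) = 56/165

56/165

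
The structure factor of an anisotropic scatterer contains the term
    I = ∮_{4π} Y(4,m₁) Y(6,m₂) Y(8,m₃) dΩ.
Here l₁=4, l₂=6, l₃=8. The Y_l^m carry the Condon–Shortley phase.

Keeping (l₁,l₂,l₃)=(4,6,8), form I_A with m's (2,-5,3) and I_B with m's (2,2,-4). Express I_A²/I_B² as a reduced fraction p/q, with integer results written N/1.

5819/5476

Same 4,6,8: normalisation and zero-m 3j drop out of the ratio.
A: Δ: 2! 6! 10! / 19! → 1/23279256; sum: t=0:+1/34836480 t=1:−1/435456000 = 23/870912000; 3j²(4 6 8; 2 -5 3) = Δ·Π!·Σ² = 5819/705432  (sign -1)
B: Δ: 2! 6! 10! / 19! → 1/23279256; sum: t=0:+1/7741440 t=1:−1/3628800 t=2:+1/24883200 = -37/348364800; 3j²(4 6 8; 2 2 -4) = Δ·Π!·Σ² = 1369/176358  (sign -1)
I_A²/I_B² = (5819/705432)/(1369/176358) = 5819/5476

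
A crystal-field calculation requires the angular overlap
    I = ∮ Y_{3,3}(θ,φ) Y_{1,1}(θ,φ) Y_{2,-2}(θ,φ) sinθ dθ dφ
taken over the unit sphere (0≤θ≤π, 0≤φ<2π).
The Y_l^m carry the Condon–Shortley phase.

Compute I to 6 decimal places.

0.000000

m-sum = 3 + 1 − 2 = 2 ≠ 0 ⇒ I = 0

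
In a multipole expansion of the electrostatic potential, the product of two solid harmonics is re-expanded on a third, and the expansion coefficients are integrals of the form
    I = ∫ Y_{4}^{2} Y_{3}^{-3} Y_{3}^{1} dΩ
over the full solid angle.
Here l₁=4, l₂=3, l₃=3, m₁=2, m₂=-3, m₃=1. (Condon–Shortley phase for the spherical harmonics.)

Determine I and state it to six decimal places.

-0.188451

Checks pass: Σm=0; 10 even; l₃=3∈[1,7].
(2·4+1)(2·3+1)(2·3+1) = 441
Δ: 4! 4! 2! / 11! → 1/34650
sum: t=1:−1/72 t=2:+1/16 t=3:−1/72 = 5/144
3j²(4 3 3; 0 0 0) = Δ·Π!·Σ² = 2/77  (sign -1)
sum: t=0:+1/192 = 1/192
3j²(4 3 3; 2 -3 1) = Δ·Π!·Σ² = 3/77  (sign +1)
combine: 4πI² = 441·2/77·3/77 = 54/121
take √, sign -1: I = -0.18845135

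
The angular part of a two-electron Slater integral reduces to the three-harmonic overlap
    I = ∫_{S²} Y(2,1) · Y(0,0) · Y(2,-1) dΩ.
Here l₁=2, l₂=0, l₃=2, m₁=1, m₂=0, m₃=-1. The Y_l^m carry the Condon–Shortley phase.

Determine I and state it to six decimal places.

-0.282095

m-sum 0 ✓  L=4 even ✓  2≤2≤2 ✓
Π(2lᵢ+1) = 5×1×5 = 25
triangle coeff Δ(2,0,2) = 1/5
Σ_t [0,0]: t=0:+1/4 = 1/4
(3j)²=1/5 [(2 0 2; 0 0 0)], sign=+1
Σ_t [0,0]: t=0:+1/6 = 1/6
(3j)²=1/5 [(2 0 2; 1 0 -1)], sign=-1
⇒ 4πI² = 1/1
I = (-1)√(1/1/(4π)) = -0.28209479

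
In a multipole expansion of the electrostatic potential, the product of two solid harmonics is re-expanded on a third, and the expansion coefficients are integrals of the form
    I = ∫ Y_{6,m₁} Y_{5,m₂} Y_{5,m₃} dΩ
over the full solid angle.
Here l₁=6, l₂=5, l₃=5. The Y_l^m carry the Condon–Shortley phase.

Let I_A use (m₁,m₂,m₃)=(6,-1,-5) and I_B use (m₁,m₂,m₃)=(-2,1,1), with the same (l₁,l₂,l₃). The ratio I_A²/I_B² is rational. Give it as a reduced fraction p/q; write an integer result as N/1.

Shared (l₁,l₂,l₃)=(6,5,5): N and (l;000)² cancel in I_A²/I_B².
A: Δ = 6!·6!·4!/17! = 1/28588560; Racah Σ t=0..0: t=0:+1/12441600 = 1/12441600; ⇒ 3j(6 5 5; 6 -1 -5)² = 3/442, sgn +1
B: Δ = 6!·6!·4!/17! = 1/28588560; Racah Σ t=2..6: t=2:+1/829440 t=3:−1/25920 t=4:+1/9216 t=5:−1/25920 t=6:+1/829440 = 7/207360; ⇒ 3j(6 5 5; -2 1 1)² = 28/2431, sgn +1
I_A²/I_B² = (3/442)/(28/2431) = 33/56

33/56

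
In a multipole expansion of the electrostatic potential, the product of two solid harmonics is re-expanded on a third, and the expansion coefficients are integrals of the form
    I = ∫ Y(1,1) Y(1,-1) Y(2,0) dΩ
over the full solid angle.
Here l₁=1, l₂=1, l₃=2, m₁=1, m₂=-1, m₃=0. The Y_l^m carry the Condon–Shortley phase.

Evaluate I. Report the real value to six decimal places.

0.126157

m-sum 0 ✓  L=4 even ✓  0≤2≤2 ✓
Π(2lᵢ+1) = 3×3×5 = 45
triangle coeff Δ(1,1,2) = 1/30
Σ_t [0,0]: t=0:+1/1 = 1/1
(3j)²=2/15 [(1 1 2; 0 0 0)], sign=+1
Σ_t [0,0]: t=0:+1/4 = 1/4
(3j)²=1/30 [(1 1 2; 1 -1 0)], sign=+1
⇒ 4πI² = 1/5
I = (+1)√(1/5/(4π)) = 0.12615663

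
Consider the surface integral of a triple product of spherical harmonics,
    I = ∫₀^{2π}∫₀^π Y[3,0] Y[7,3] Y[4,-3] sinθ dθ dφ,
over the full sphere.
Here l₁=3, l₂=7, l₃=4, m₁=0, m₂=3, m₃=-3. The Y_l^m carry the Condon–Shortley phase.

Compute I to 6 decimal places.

-0.147623

Rules hold: Σm=0, L=14 even, 4≤4≤10.
N = 7·15·9 = 945
Δ = 6!·0!·8!/15! = 1/45045
Racah Σ t=3..3: t=3:−1/20736 = -1/20736
⇒ 3j(3 7 4; 0 0 0)² = 35/1287, sgn -1
Racah Σ t=3..3: t=3:−1/181440 = -1/181440
⇒ 3j(3 7 4; 0 3 -3)² = 32/3003, sgn +1
4πI² = N·(3j₀)²·(3jₘ)² = 5600/20449
I = -1·√(0.273852/4π) = -0.14762267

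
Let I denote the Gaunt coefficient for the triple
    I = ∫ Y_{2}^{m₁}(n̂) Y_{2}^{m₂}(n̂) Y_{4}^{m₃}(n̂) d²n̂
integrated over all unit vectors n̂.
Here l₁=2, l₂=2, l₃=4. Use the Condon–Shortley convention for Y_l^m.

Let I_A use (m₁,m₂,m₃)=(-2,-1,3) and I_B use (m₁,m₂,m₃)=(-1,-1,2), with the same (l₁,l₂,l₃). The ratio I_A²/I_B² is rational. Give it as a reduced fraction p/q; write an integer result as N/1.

Same 2,2,4: normalisation and zero-m 3j drop out of the ratio.
A: Δ: 0! 4! 4! / 9! → 1/630; sum: t=0:+1/144 = 1/144; 3j²(2 2 4; -2 -1 3) = Δ·Π!·Σ² = 1/18  (sign -1)
B: Δ: 0! 4! 4! / 9! → 1/630; sum: t=0:+1/36 = 1/36; 3j²(2 2 4; -1 -1 2) = Δ·Π!·Σ² = 4/63  (sign +1)
I_A²/I_B² = (1/18)/(4/63) = 7/8

7/8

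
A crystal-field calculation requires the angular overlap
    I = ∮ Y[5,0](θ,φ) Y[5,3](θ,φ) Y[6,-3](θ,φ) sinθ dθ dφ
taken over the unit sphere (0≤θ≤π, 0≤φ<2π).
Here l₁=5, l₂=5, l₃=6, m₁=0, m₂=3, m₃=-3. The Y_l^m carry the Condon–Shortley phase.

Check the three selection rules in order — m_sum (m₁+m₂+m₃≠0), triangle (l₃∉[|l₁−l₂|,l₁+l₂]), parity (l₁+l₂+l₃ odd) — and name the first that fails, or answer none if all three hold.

m₁+m₂+m₃ = 0 + 3 − 3 = 0  ✓
triangle: |5−5|=0 ≤ l₃=6 ≤ 5+5=10  ✓
parity: l₁+l₂+l₃ = 16 is even  ✓

none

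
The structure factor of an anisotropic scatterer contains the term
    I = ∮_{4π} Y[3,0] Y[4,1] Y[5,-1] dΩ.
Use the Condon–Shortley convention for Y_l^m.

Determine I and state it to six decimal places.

Checks pass: Σm=0; 12 even; l₃=5∈[1,7].
(2·3+1)(2·4+1)(2·5+1) = 693
Δ: 2! 4! 6! / 13! → 1/180180
sum: t=0:+1/576 t=1:−1/144 t=2:+1/576 = -1/288
3j²(3 4 5; 0 0 0) = Δ·Π!·Σ² = 20/1001  (sign +1)
sum: t=0:+1/1440 t=1:−1/192 t=2:+1/432 = -19/8640
3j²(3 4 5; 0 1 -1) = Δ·Π!·Σ² = 361/30030  (sign -1)
combine: 4πI² = 693·20/1001·361/30030 = 2166/13013
take √, sign -1: I = -0.11508947

-0.115089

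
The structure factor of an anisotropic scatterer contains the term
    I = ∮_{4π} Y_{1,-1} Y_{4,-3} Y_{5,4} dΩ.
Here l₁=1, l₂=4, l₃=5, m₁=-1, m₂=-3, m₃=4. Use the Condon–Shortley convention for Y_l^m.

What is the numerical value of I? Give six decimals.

m-sum 0 ✓  L=10 even ✓  3≤5≤5 ✓
Π(2lᵢ+1) = 3×9×11 = 297
triangle coeff Δ(1,4,5) = 1/495
Σ_t [0,0]: t=0:+1/576 = 1/576
(3j)²=5/99 [(1 4 5; 0 0 0)], sign=-1
Σ_t [0,0]: t=0:+1/10080 = 1/10080
(3j)²=4/55 [(1 4 5; -1 -3 4)], sign=-1
⇒ 4πI² = 12/11
I = (+1)√(12/11/(4π)) = 0.29463840

0.294638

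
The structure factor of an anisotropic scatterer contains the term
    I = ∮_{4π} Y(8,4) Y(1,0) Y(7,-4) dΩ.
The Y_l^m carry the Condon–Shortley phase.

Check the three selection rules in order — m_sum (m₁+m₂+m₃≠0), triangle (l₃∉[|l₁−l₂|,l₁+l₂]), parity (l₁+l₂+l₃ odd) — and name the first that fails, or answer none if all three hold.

none

azimuthal sum: 4 + 0 − 4 = 0  ✓
7 ≤ 7 ≤ 9 (triangle on l)  ✓
L = 8 + 1 + 7 = 16 (even)  ✓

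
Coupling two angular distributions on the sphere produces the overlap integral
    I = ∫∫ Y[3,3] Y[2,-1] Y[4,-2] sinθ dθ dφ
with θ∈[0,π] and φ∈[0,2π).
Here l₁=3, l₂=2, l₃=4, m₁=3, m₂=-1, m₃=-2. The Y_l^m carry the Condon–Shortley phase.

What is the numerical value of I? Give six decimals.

L=9 odd ⇒ parity kills the (l;000) factor ⇒ I = 0

0.000000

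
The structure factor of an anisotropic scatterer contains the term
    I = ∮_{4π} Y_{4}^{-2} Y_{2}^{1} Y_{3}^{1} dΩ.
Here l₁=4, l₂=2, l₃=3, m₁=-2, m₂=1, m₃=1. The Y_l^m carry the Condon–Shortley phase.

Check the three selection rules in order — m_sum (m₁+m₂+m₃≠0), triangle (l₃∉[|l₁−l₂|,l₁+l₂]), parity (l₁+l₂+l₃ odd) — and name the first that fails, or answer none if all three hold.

parity

m₁+m₂+m₃ = -2 + 1 + 1 = 0  ✓
triangle: |4−2|=2 ≤ l₃=3 ≤ 4+2=6  ✓
parity: l₁+l₂+l₃ = 9 is odd  ✗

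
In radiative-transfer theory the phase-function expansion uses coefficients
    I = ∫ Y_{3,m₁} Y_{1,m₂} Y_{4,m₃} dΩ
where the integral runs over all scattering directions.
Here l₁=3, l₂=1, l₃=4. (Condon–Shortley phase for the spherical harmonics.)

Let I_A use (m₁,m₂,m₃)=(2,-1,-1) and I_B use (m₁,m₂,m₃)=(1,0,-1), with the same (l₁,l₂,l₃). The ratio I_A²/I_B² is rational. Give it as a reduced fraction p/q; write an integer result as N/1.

1/5

l's match ⇒ only the (l;m) 3-j factors differ between A and B.
A: triangle coeff Δ(3,1,4) = 1/252; Σ_t [0,0]: t=0:+1/240 = 1/240; (3j)²=1/84 [(3 1 4; 2 -1 -1)], sign=-1
B: triangle coeff Δ(3,1,4) = 1/252; Σ_t [0,0]: t=0:+1/48 = 1/48; (3j)²=5/84 [(3 1 4; 1 0 -1)], sign=-1
I_A²/I_B² = (1/84)/(5/84) = 1/5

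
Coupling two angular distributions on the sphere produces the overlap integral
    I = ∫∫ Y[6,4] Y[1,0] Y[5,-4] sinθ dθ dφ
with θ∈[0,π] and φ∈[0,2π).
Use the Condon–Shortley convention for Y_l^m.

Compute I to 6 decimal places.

Checks pass: Σm=0; 12 even; l₃=5∈[5,7].
(2·6+1)(2·1+1)(2·5+1) = 429
Δ: 2! 10! 0! / 13! → 1/858
sum: t=1:−1/14400 = -1/14400
3j²(6 1 5; 0 0 0) = Δ·Π!·Σ² = 6/143  (sign +1)
sum: t=1:−1/362880 = -1/362880
3j²(6 1 5; 4 0 -4) = Δ·Π!·Σ² = 10/429  (sign +1)
combine: 4πI² = 429·6/143·10/429 = 60/143
take √, sign +1: I = 0.18272698

0.182727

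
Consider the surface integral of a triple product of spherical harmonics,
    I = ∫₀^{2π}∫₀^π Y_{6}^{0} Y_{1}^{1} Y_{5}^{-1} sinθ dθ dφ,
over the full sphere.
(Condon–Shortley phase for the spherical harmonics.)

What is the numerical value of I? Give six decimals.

Checks pass: Σm=0; 12 even; l₃=5∈[5,7].
(2·6+1)(2·1+1)(2·5+1) = 429
Δ: 2! 10! 0! / 13! → 1/858
sum: t=1:−1/14400 = -1/14400
3j²(6 1 5; 0 0 0) = Δ·Π!·Σ² = 6/143  (sign +1)
sum: t=2:+1/34560 = 1/34560
3j²(6 1 5; 0 1 -1) = Δ·Π!·Σ² = 5/286  (sign +1)
combine: 4πI² = 429·6/143·5/286 = 45/143
take √, sign +1: I = 0.15824621

0.158246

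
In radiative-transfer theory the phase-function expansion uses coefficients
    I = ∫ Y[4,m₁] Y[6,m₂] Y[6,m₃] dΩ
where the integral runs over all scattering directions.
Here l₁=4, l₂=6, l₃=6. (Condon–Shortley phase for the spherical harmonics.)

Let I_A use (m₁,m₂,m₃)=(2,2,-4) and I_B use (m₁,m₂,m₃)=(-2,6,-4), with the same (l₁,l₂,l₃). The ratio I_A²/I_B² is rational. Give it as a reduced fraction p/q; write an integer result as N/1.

l's match ⇒ only the (l;m) 3-j factors differ between A and B.
A: triangle coeff Δ(4,6,6) = 1/15315300; Σ_t [0,2]: t=0:+1/3870720 t=1:−1/181440 t=2:+1/138240 = 23/11612160; (3j)²=529/204204 [(4 6 6; 2 2 -4)], sign=+1
B: triangle coeff Δ(4,6,6) = 1/15315300; Σ_t [4,4]: t=4:+1/3870720 = 1/3870720; (3j)²=135/6188 [(4 6 6; -2 6 -4)], sign=+1
I_A²/I_B² = (529/204204)/(135/6188) = 529/4455

529/4455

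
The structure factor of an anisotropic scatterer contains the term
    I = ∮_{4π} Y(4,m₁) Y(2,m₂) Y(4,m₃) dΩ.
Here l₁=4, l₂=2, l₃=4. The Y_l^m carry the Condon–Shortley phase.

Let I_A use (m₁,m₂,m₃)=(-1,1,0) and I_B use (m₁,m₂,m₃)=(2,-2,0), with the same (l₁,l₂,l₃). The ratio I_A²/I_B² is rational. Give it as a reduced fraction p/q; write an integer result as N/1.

1/18

Same 4,2,4: normalisation and zero-m 3j drop out of the ratio.
A: Δ: 2! 6! 2! / 11! → 1/13860; sum: t=1:−1/96 t=2:+1/72 = 1/288; 3j²(4 2 4; -1 1 0) = Δ·Π!·Σ² = 1/462  (sign +1)
B: Δ: 2! 6! 2! / 11! → 1/13860; sum: t=0:+1/192 = 1/192; 3j²(4 2 4; 2 -2 0) = Δ·Π!·Σ² = 3/77  (sign +1)
I_A²/I_B² = (1/462)/(3/77) = 1/18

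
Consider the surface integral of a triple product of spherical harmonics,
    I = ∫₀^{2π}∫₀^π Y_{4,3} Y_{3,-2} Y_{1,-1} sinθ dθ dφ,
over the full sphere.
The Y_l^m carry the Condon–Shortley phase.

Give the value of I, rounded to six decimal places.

-0.282095

m-sum 0 ✓  L=8 even ✓  1≤1≤7 ✓
Π(2lᵢ+1) = 9×7×3 = 189
triangle coeff Δ(4,3,1) = 1/252
Σ_t [3,3]: t=3:−1/36 = -1/36
(3j)²=4/63 [(4 3 1; 0 0 0)], sign=+1
Σ_t [1,1]: t=1:−1/240 = -1/240
(3j)²=1/12 [(4 3 1; 3 -2 -1)], sign=-1
⇒ 4πI² = 1/1
I = (-1)√(1/1/(4π)) = -0.28209479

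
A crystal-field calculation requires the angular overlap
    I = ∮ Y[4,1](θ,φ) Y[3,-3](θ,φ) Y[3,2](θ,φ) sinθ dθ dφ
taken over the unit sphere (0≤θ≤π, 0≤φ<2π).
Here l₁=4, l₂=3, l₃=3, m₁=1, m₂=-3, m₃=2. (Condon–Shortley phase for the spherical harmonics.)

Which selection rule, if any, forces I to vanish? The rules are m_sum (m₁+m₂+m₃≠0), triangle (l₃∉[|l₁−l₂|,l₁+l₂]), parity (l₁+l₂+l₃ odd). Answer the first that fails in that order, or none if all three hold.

Σmᵢ = 0  ✓
l₃∈[|l₁−l₂|,l₁+l₂]=[1,7], have l₃=3  ✓
Σlᵢ = 10 ⇒ even  ✓

none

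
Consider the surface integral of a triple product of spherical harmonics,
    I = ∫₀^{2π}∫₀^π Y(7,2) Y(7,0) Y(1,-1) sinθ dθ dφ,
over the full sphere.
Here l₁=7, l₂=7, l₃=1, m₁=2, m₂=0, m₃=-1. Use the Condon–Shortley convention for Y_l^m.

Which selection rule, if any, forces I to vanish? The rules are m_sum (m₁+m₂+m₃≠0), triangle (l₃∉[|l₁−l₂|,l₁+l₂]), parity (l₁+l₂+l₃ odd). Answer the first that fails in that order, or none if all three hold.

m_sum

m₁+m₂+m₃ = 2 + 0 − 1 = 1  ✗
triangle: |7−7|=0 ≤ l₃=1 ≤ 7+7=14
parity: l₁+l₂+l₃ = 15 is odd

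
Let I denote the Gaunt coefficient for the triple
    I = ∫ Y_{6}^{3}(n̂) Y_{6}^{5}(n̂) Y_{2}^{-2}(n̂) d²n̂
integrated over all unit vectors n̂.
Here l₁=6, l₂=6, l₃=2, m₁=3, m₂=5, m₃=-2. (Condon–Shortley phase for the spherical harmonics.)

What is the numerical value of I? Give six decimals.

Σmᵢ = 6 ≠ 0, so the φ-integral vanishes; I = 0

0.000000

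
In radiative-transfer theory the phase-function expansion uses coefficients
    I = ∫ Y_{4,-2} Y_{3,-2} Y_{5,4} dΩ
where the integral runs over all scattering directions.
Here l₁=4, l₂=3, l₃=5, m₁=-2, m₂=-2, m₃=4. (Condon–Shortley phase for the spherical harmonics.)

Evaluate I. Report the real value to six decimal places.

Checks pass: Σm=0; 12 even; l₃=5∈[1,7].
(2·4+1)(2·3+1)(2·5+1) = 693
Δ: 2! 6! 4! / 13! → 1/180180
sum: t=0:+1/576 t=1:−1/144 t=2:+1/576 = -1/288
3j²(4 3 5; 0 0 0) = Δ·Π!·Σ² = 20/1001  (sign +1)
sum: t=0:+1/8640 t=1:−1/2880 = -1/4320
3j²(4 3 5; -2 -2 4) = Δ·Π!·Σ² = 8/429  (sign +1)
combine: 4πI² = 693·20/1001·8/429 = 480/1859
take √, sign +1: I = 0.14334284

0.143343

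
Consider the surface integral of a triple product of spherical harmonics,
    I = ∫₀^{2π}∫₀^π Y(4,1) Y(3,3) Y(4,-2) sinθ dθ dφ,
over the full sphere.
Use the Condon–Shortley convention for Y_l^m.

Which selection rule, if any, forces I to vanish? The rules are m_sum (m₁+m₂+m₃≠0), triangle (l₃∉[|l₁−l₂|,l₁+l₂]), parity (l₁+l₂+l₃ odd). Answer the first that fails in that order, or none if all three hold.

m_sum

azimuthal sum: 1 + 3 − 2 = 2  ✗
1 ≤ 4 ≤ 7 (triangle on l)
L = 4 + 3 + 4 = 11 (odd)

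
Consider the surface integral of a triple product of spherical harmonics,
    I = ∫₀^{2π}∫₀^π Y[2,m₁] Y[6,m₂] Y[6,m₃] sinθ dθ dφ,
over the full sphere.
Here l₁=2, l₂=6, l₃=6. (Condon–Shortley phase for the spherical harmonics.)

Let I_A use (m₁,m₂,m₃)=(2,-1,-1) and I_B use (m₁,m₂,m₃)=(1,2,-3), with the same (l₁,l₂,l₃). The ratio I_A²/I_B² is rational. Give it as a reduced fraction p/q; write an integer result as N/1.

49/25

l's match ⇒ only the (l;m) 3-j factors differ between A and B.
A: triangle coeff Δ(2,6,6) = 1/90090; Σ_t [0,0]: t=0:+1/57600 = 1/57600; (3j)²=21/715 [(2 6 6; 2 -1 -1)], sign=-1
B: triangle coeff Δ(2,6,6) = 1/90090; Σ_t [0,1]: t=0:+1/161280 t=1:−1/60480 = -1/96768; (3j)²=15/1001 [(2 6 6; 1 2 -3)], sign=+1
I_A²/I_B² = (21/715)/(15/1001) = 49/25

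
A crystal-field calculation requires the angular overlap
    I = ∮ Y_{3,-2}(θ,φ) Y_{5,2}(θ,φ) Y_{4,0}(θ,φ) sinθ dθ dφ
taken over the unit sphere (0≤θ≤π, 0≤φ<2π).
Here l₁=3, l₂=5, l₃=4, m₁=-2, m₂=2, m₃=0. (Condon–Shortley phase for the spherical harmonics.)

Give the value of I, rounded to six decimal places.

Checks pass: Σm=0; 12 even; l₃=4∈[2,8].
(2·3+1)(2·5+1)(2·4+1) = 693
Δ: 4! 2! 6! / 13! → 1/180180
sum: t=1:−1/576 t=2:+1/144 t=3:−1/576 = 1/288
3j²(3 5 4; 0 0 0) = Δ·Π!·Σ² = 20/1001  (sign +1)
sum: t=3:−1/576 t=4:+1/864 = -1/1728
3j²(3 5 4; -2 2 0) = Δ·Π!·Σ² = 5/1287  (sign -1)
combine: 4πI² = 693·20/1001·5/1287 = 100/1859
take √, sign -1: I = -0.06542675

-0.065427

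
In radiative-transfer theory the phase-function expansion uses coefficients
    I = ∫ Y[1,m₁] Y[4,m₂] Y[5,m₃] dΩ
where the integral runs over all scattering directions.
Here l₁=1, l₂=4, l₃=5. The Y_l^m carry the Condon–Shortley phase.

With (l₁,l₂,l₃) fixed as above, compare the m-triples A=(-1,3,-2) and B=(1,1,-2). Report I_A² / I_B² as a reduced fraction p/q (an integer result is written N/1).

1/7

Shared (l₁,l₂,l₃)=(1,4,5): N and (l;000)² cancel in I_A²/I_B².
A: Δ = 0!·2!·8!/11! = 1/495; Racah Σ t=0..0: t=0:+1/10080 = 1/10080; ⇒ 3j(1 4 5; -1 3 -2)² = 1/165, sgn -1
B: Δ = 0!·2!·8!/11! = 1/495; Racah Σ t=0..0: t=0:+1/1440 = 1/1440; ⇒ 3j(1 4 5; 1 1 -2)² = 7/165, sgn -1
I_A²/I_B² = (1/165)/(7/165) = 1/7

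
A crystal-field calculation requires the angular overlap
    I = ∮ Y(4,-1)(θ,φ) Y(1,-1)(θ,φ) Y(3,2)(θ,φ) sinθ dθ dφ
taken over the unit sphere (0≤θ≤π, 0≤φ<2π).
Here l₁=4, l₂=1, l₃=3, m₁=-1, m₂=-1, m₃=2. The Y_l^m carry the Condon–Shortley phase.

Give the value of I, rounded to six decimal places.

-0.106622

m-sum 0 ✓  L=8 even ✓  3≤3≤5 ✓
Π(2lᵢ+1) = 9×3×7 = 189
triangle coeff Δ(4,1,3) = 1/252
Σ_t [1,1]: t=1:−1/36 = -1/36
(3j)²=4/63 [(4 1 3; 0 0 0)], sign=+1
Σ_t [0,0]: t=0:+1/240 = 1/240
(3j)²=1/84 [(4 1 3; -1 -1 2)], sign=-1
⇒ 4πI² = 1/7
I = (-1)√(1/7/(4π)) = -0.10662181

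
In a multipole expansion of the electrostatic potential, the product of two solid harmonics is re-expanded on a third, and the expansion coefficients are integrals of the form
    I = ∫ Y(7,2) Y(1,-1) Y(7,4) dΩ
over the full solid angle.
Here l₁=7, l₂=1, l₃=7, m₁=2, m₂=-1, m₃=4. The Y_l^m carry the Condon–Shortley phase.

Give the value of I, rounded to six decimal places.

2 − 1 + 4 = 5 ≠ 0: azimuthal integral kills it; I = 0

0.000000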